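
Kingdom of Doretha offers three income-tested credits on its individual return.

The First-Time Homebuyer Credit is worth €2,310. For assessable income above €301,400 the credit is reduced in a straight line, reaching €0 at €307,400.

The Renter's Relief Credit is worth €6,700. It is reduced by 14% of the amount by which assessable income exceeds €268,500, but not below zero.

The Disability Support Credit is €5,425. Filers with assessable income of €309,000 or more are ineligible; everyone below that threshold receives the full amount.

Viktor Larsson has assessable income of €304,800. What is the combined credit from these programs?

First-Time Homebuyer Credit: €304,800 is €3,400 into a €6,000 phase-out range, leaving 2,600/6,000 of the credit: €2,310 × 2,600/6,000 = €1,001.
Renter's Relief Credit: 14% of the €36,300 excess over €268,500 is €5,082; credit = €6,700 − €5,082 = €1,618.
Disability Support Credit: €304,800 is below the €309,000 cutoff, so the full €5,425 applies.
Total: €1,001 + €1,618 + €5,425 = €8,044.

€8,044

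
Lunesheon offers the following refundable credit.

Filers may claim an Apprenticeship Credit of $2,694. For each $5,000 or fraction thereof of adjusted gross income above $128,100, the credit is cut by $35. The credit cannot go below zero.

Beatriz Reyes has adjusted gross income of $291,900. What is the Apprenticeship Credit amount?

Apprenticeship Credit: income exceeds $128,100 by $163,800, which is 33 full-or-partial $5,000 increments; reduction = 33 × $35 = $1,155, leaving $1,539.

$1,539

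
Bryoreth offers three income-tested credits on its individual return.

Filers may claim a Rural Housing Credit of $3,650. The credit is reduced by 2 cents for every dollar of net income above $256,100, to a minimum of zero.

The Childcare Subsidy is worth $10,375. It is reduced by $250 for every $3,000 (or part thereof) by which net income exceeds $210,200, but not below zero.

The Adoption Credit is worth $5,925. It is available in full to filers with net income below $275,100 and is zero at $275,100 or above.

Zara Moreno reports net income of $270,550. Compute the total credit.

$14,411

Rural Housing Credit: 2% of the $14,450 excess over $256,100 is $289; credit = $3,650 − $289 = $3,361.
Childcare Subsidy: income exceeds $210,200 by $60,350, which is 21 full-or-partial $3,000 increments; reduction = 21 × $250 = $5,250, leaving $5,125.
Adoption Credit: $270,550 is below the $275,100 cutoff, so the full $5,925 applies.
Total: $3,361 + $5,125 + $5,925 = $14,411.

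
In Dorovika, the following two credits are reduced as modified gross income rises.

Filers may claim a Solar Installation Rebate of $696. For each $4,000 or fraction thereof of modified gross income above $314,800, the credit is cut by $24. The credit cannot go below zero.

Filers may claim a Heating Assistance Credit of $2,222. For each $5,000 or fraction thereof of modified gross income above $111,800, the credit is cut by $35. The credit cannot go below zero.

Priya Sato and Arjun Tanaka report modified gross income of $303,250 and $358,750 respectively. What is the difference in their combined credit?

Priya ($303,250): Solar Installation Rebate: $303,250 is at or below the $314,800 threshold, so the full $696 applies. Heating Assistance Credit: income exceeds $111,800 by $191,450, which is 39 full-or-partial $5,000 increments; reduction = 39 × $35 = $1,365, leaving $857. total $696 + $857 = $1,553
Arjun ($358,750): Solar Installation Rebate: income exceeds $314,800 by $43,950, which is 11 full-or-partial $4,000 increments; reduction = 11 × $24 = $264, leaving $432. Heating Assistance Credit: income exceeds $111,800 by $246,950, which is 50 full-or-partial $5,000 increments; reduction = 50 × $35 = $1,750, leaving $472. total $432 + $472 = $904
Difference: |$1,553 − $904| = $649.

$649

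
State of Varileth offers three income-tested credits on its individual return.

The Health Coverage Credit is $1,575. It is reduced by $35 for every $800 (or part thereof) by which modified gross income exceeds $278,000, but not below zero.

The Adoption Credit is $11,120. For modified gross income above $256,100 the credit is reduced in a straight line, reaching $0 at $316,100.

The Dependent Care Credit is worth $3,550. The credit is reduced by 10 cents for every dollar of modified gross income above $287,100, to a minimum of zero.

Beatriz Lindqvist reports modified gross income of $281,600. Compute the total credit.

$11,344

Health Coverage Credit: income exceeds $278,000 by $3,600, which is 5 full-or-partial $800 increments; reduction = 5 × $35 = $175, leaving $1,400.
Adoption Credit: $281,600 is $25,500 into a $60,000 phase-out range, leaving 34,500/60,000 of the credit: $11,120 × 34,500/60,000 = $6,394.
Dependent Care Credit: $281,600 is at or below the $287,100 threshold, so the full $3,550 applies.
Total: $1,400 + $6,394 + $3,550 = $11,344.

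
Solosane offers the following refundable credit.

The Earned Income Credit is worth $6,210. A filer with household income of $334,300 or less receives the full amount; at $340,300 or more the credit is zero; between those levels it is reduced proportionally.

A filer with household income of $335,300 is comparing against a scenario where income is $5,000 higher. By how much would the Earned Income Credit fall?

At $335,300 — $335,300 is $1,000 into a $6,000 phase-out range, leaving 5,000/6,000 of the credit: $6,210 × 5,000/6,000 = $5,175.
At $340,300 — $340,300 is at or above $340,300, so the credit is $0.
Lost: $5,175 − $0 = $5,175.

$5,175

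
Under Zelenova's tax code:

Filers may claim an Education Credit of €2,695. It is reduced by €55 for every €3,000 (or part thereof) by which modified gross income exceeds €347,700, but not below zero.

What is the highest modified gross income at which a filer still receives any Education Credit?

After 48 increments the reduction is 48 × €55 = €2,640, leaving €55; one more increment wipes it out. Increment 48 ends at excess 48 × €3,000 = €144,000, so the highest qualifying income is €347,700 + €144,000 = €491,700.

€491,700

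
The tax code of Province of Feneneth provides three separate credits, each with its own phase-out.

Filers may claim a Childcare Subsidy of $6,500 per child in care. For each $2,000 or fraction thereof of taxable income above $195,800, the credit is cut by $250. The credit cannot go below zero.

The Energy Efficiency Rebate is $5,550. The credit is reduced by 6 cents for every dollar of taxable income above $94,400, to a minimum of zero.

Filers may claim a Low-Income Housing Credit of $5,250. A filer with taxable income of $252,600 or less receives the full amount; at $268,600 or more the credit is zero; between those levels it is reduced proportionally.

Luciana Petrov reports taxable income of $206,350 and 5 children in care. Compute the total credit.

Childcare Subsidy: base = 5 × $6,500 = $32,500. income exceeds $195,800 by $10,550, which is 6 full-or-partial $2,000 increments; reduction = 6 × $250 = $1,500, leaving $31,000.
Energy Efficiency Rebate: 6% of the $111,950 excess over $94,400 is $6,717 ≥ base, so the credit is $0.
Low-Income Housing Credit: $206,350 is at or below the $252,600 threshold, so the full $5,250 applies.
Total: $31,000 + $0 + $5,250 = $36,250.

$36,250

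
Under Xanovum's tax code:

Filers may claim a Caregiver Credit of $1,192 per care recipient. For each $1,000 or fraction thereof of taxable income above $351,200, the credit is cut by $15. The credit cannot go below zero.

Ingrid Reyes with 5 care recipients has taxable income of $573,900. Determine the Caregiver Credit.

Caregiver Credit: base = 5 × $1,192 = $5,960. income exceeds $351,200 by $222,700, which is 223 full-or-partial $1,000 increments; reduction = 223 × $15 = $3,345, leaving $2,615.

$2,615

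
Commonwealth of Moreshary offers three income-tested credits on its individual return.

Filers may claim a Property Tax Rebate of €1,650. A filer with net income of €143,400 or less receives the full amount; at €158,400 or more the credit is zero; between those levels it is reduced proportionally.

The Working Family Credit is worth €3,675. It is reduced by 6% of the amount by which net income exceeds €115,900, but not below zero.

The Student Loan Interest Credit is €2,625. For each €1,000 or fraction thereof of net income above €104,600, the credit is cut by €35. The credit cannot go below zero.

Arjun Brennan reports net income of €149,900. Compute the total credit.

€3,585

Property Tax Rebate: €149,900 is €6,500 into a €15,000 phase-out range, leaving 8,500/15,000 of the credit: €1,650 × 8,500/15,000 = €935.
Working Family Credit: 6% of the €34,000 excess over €115,900 is €2,040; credit = €3,675 − €2,040 = €1,635.
Student Loan Interest Credit: income exceeds €104,600 by €45,300, which is 46 full-or-partial €1,000 increments; reduction = 46 × €35 = €1,610, leaving €1,015.
Total: €935 + €1,635 + €1,015 = €3,585.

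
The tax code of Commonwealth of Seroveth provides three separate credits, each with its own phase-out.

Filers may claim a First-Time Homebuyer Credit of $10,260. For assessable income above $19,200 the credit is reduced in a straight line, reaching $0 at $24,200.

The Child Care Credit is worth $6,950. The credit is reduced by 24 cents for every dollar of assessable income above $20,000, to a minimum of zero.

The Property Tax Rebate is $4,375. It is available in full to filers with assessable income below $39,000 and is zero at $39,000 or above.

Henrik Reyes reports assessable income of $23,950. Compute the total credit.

$10,890

First-Time Homebuyer Credit: $23,950 is $4,750 into a $5,000 phase-out range, leaving 250/5,000 of the credit: $10,260 × 250/5,000 = $513.
Child Care Credit: 24% of the $3,950 excess over $20,000 is $948; credit = $6,950 − $948 = $6,002.
Property Tax Rebate: $23,950 is below the $39,000 cutoff, so the full $4,375 applies.
Total: $513 + $6,002 + $4,375 = $10,890.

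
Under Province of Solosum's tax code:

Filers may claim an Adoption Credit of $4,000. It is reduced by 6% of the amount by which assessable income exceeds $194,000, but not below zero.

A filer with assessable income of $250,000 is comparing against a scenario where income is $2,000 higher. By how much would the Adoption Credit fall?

At $250,000 — 6% of the $56,000 excess over $194,000 is $3,360; credit = $4,000 − $3,360 = $640.
At $252,000 — 6% of the $58,000 excess over $194,000 is $3,480; credit = $4,000 − $3,480 = $520.
Lost: $640 − $520 = $120.

$120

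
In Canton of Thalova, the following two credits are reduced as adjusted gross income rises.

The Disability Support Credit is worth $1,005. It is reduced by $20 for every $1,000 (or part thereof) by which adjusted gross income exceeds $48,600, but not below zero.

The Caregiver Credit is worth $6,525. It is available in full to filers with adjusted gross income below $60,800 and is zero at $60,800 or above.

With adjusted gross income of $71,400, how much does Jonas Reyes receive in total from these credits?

Disability Support Credit: income exceeds $48,600 by $22,800, which is 23 full-or-partial $1,000 increments; reduction = 23 × $20 = $460, leaving $545.
Caregiver Credit: $71,400 meets or exceeds the $60,800 cutoff, so the credit is $0.
Total: $545 + $0 = $545.

$545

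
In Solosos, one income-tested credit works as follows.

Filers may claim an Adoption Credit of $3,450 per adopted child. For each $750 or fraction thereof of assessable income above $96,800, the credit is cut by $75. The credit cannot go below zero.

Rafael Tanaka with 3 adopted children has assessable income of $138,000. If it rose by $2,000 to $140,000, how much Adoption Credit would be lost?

$225

At $138,000 — base = 3 × $3,450 = $10,350. income exceeds $96,800 by $41,200, which is 55 full-or-partial $750 increments; reduction = 55 × $75 = $4,125, leaving $6,225.
At $140,000 — base = 3 × $3,450 = $10,350. income exceeds $96,800 by $43,200, which is 58 full-or-partial $750 increments; reduction = 58 × $75 = $4,350, leaving $6,000.
Lost: $6,225 − $6,000 = $225.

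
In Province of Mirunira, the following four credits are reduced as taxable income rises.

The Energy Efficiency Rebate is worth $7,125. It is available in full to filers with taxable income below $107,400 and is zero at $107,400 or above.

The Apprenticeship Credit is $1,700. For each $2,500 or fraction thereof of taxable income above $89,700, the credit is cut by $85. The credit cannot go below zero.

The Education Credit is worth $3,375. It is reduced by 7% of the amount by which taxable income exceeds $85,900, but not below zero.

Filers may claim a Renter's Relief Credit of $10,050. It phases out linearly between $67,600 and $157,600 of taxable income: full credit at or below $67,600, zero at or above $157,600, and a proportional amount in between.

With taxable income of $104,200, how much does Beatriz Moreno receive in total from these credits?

Energy Efficiency Rebate: $104,200 is below the $107,400 cutoff, so the full $7,125 applies.
Apprenticeship Credit: income exceeds $89,700 by $14,500, which is 6 full-or-partial $2,500 increments; reduction = 6 × $85 = $510, leaving $1,190.
Education Credit: 7% of the $18,300 excess over $85,900 is $1,281; credit = $3,375 − $1,281 = $2,094.
Renter's Relief Credit: $104,200 is $36,600 into a $90,000 phase-out range, leaving 53,400/90,000 of the credit: $10,050 × 53,400/90,000 = $5,963.
Total: $7,125 + $1,190 + $2,094 + $5,963 = $16,372.

$16,372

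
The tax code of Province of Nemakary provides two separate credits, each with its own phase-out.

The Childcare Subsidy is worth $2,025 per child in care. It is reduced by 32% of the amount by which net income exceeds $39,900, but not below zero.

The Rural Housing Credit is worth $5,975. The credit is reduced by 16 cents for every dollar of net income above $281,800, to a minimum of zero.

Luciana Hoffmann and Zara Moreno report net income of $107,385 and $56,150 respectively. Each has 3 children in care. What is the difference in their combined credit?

Luciana ($107,385): Childcare Subsidy: base = 3 × $2,025 = $6,075. 32% of the $67,485 excess over $39,900 is $21,595.20 ≥ base, so the credit is $0. Rural Housing Credit: $107,385 is at or below the $281,800 threshold, so the full $5,975 applies. total $0 + $5,975 = $5,975
Zara ($56,150): Childcare Subsidy: base = 3 × $2,025 = $6,075. 32% of the $16,250 excess over $39,900 is $5,200; credit = $6,075 − $5,200 = $875. Rural Housing Credit: $56,150 is at or below the $281,800 threshold, so the full $5,975 applies. total $875 + $5,975 = $6,850
Difference: |$5,975 − $6,850| = $875.

$875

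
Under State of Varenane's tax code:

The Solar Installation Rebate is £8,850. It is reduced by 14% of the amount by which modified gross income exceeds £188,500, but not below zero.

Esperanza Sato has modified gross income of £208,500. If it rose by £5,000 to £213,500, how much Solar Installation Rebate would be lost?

£700

At £208,500 — 14% of the £20,000 excess over £188,500 is £2,800; credit = £8,850 − £2,800 = £6,050.
At £213,500 — 14% of the £25,000 excess over £188,500 is £3,500; credit = £8,850 − £3,500 = £5,350.
Lost: £6,050 − £5,350 = £700.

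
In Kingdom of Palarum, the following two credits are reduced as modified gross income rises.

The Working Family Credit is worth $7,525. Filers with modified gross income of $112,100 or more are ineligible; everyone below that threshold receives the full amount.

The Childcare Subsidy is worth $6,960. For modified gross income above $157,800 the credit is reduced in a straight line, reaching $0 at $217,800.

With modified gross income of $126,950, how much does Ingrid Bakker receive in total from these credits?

$6,960

Working Family Credit: $126,950 meets or exceeds the $112,100 cutoff, so the credit is $0.
Childcare Subsidy: $126,950 is at or below the $157,800 threshold, so the full $6,960 applies.
Total: $0 + $6,960 = $6,960.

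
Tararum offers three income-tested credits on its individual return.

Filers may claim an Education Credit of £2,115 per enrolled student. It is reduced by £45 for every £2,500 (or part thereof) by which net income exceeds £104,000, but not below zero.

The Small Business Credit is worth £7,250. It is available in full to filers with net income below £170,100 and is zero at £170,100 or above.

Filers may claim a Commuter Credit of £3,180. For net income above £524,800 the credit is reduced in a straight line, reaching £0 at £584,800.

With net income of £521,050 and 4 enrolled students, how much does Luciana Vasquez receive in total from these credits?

£4,125

Education Credit: base = 4 × £2,115 = £8,460. income exceeds £104,000 by £417,050, which is 167 full-or-partial £2,500 increments; reduction = 167 × £45 = £7,515, leaving £945.
Small Business Credit: £521,050 meets or exceeds the £170,100 cutoff, so the credit is £0.
Commuter Credit: £521,050 is at or below the £524,800 threshold, so the full £3,180 applies.
Total: £945 + £0 + £3,180 = £4,125.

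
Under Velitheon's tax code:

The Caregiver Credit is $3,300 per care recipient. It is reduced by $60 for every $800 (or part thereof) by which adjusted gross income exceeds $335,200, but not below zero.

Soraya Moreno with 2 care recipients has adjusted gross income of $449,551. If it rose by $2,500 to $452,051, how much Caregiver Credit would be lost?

$0

At $449,551 — base = 2 × $3,300 = $6,600. income exceeds $335,200 by $114,351 → 143 increments × $60 = $8,580 ≥ base, so the credit is $0.
At $452,051 — base = 2 × $3,300 = $6,600. income exceeds $335,200 by $116,851 → 147 increments × $60 = $8,820 ≥ base, so the credit is $0.
Lost: $0 − $0 = $0.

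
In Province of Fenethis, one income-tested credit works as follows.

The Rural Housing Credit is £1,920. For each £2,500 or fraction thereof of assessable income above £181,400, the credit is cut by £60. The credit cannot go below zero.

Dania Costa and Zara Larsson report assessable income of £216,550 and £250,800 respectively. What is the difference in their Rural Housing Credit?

£780

Dania (£216,550): Rural Housing Credit: income exceeds £181,400 by £35,150, which is 15 full-or-partial £2,500 increments; reduction = 15 × £60 = £900, leaving £1,020.
Zara (£250,800): Rural Housing Credit: income exceeds £181,400 by £69,400, which is 28 full-or-partial £2,500 increments; reduction = 28 × £60 = £1,680, leaving £240.
Difference: |£1,020 − £240| = £780.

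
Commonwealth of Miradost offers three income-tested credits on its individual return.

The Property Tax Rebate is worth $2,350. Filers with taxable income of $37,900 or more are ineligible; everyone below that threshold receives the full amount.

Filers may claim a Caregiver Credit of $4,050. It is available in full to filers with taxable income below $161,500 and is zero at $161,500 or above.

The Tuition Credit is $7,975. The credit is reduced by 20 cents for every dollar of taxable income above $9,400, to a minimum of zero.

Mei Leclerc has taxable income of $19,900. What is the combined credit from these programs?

$12,275

Property Tax Rebate: $19,900 is below the $37,900 cutoff, so the full $2,350 applies.
Caregiver Credit: $19,900 is below the $161,500 cutoff, so the full $4,050 applies.
Tuition Credit: 20% of the $10,500 excess over $9,400 is $2,100; credit = $7,975 − $2,100 = $5,875.
Total: $2,350 + $4,050 + $5,875 = $12,275.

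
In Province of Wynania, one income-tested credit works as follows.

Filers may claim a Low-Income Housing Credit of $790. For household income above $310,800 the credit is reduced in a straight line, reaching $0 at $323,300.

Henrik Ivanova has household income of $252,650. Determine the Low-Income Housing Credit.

Low-Income Housing Credit: $252,650 is at or below the $310,800 threshold, so the full $790 applies.

$790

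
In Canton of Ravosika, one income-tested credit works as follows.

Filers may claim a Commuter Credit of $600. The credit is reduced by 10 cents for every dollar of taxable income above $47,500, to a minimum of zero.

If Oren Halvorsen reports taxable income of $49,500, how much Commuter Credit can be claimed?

Commuter Credit: 10% of the $2,000 excess over $47,500 is $200; credit = $600 − $200 = $400.

$400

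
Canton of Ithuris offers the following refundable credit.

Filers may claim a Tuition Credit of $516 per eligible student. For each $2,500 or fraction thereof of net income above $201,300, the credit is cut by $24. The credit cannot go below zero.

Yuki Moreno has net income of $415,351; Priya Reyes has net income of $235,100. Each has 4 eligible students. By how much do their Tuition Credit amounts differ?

Yuki ($415,351): Tuition Credit: base = 4 × $516 = $2,064. income exceeds $201,300 by $214,051 → 86 increments × $24 = $2,064 ≥ base, so the credit is $0.
Priya ($235,100): Tuition Credit: base = 4 × $516 = $2,064. income exceeds $201,300 by $33,800, which is 14 full-or-partial $2,500 increments; reduction = 14 × $24 = $336, leaving $1,728.
Difference: |$0 − $1,728| = $1,728.

$1,728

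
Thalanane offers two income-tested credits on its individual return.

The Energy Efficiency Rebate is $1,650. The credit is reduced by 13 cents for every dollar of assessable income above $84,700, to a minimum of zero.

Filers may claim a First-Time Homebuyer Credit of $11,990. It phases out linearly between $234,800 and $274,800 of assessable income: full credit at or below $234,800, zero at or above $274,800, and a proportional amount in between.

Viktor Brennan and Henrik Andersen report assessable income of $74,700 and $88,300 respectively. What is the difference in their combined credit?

Viktor ($74,700): Energy Efficiency Rebate: $74,700 is at or below the $84,700 threshold, so the full $1,650 applies. First-Time Homebuyer Credit: $74,700 is at or below the $234,800 threshold, so the full $11,990 applies. total $1,650 + $11,990 = $13,640
Henrik ($88,300): Energy Efficiency Rebate: 13% of the $3,600 excess over $84,700 is $468; credit = $1,650 − $468 = $1,182. First-Time Homebuyer Credit: $88,300 is at or below the $234,800 threshold, so the full $11,990 applies. total $1,182 + $11,990 = $13,172
Difference: |$13,640 − $13,172| = $468.

$468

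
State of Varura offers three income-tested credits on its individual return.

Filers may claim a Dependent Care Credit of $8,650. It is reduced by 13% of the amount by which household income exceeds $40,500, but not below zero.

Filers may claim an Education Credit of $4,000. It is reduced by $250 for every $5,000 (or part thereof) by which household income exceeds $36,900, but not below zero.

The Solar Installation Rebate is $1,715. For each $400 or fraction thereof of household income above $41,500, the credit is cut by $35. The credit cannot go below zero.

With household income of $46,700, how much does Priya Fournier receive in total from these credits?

$12,604

Dependent Care Credit: 13% of the $6,200 excess over $40,500 is $806; credit = $8,650 − $806 = $7,844.
Education Credit: income exceeds $36,900 by $9,800, which is 2 full-or-partial $5,000 increments; reduction = 2 × $250 = $500, leaving $3,500.
Solar Installation Rebate: income exceeds $41,500 by $5,200, which is 13 full-or-partial $400 increments; reduction = 13 × $35 = $455, leaving $1,260.
Total: $7,844 + $3,500 + $1,260 = $12,604.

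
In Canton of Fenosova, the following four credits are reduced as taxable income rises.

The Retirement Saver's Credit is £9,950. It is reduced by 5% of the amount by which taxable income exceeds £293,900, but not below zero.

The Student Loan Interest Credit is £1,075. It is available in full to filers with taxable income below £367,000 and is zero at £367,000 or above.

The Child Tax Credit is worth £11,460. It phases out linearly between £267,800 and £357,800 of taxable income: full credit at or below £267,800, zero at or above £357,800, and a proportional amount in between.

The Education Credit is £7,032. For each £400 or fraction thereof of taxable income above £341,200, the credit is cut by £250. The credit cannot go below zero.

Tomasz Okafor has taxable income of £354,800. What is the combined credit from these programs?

£8,362

Retirement Saver's Credit: 5% of the £60,900 excess over £293,900 is £3,045; credit = £9,950 − £3,045 = £6,905.
Student Loan Interest Credit: £354,800 is below the £367,000 cutoff, so the full £1,075 applies.
Child Tax Credit: £354,800 is £87,000 into a £90,000 phase-out range, leaving 3,000/90,000 of the credit: £11,460 × 3,000/90,000 = £382.
Education Credit: income exceeds £341,200 by £13,600 → 34 increments × £250 = £8,500 ≥ base, so the credit is £0.
Total: £6,905 + £1,075 + £382 + £0 = £8,362.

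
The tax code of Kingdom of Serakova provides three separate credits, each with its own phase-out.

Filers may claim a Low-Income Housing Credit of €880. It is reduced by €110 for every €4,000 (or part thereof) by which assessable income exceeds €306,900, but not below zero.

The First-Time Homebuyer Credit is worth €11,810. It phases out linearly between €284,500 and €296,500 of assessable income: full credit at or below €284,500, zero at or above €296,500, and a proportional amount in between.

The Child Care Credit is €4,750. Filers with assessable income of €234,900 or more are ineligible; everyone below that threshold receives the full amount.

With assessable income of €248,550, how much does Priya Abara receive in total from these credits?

€12,690

Low-Income Housing Credit: €248,550 is at or below the €306,900 threshold, so the full €880 applies.
First-Time Homebuyer Credit: €248,550 is at or below the €284,500 threshold, so the full €11,810 applies.
Child Care Credit: €248,550 meets or exceeds the €234,900 cutoff, so the credit is €0.
Total: €880 + €11,810 + €0 = €12,690.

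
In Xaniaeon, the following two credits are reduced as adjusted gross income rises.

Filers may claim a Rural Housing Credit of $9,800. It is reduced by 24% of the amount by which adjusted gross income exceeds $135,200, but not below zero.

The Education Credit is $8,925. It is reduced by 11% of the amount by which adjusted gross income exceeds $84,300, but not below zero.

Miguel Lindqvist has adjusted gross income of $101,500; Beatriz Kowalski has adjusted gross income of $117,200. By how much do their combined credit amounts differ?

$1,727

Miguel ($101,500): Rural Housing Credit: $101,500 is at or below the $135,200 threshold, so the full $9,800 applies. Education Credit: 11% of the $17,200 excess over $84,300 is $1,892; credit = $8,925 − $1,892 = $7,033. total $9,800 + $7,033 = $16,833
Beatriz ($117,200): Rural Housing Credit: $117,200 is at or below the $135,200 threshold, so the full $9,800 applies. Education Credit: 11% of the $32,900 excess over $84,300 is $3,619; credit = $8,925 − $3,619 = $5,306. total $9,800 + $5,306 = $15,106
Difference: |$16,833 − $15,106| = $1,727.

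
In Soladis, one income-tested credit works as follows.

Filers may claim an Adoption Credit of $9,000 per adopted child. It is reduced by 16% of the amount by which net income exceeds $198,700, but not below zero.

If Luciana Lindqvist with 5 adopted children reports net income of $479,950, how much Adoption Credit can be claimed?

Adoption Credit: base = 5 × $9,000 = $45,000. 16% of the $281,250 excess over $198,700 is $45,000 ≥ base, so the credit is $0.

$0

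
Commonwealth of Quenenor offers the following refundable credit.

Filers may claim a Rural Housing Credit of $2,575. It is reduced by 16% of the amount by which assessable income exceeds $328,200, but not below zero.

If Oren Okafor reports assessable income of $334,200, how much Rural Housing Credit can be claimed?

Rural Housing Credit: 16% of the $6,000 excess over $328,200 is $960; credit = $2,575 − $960 = $1,615.

$1,615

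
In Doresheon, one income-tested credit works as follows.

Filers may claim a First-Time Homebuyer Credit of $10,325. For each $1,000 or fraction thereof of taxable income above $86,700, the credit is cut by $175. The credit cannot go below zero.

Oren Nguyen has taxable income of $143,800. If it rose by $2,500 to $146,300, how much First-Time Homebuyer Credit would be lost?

$175

At $143,800 — income exceeds $86,700 by $57,100, which is 58 full-or-partial $1,000 increments; reduction = 58 × $175 = $10,150, leaving $175.
At $146,300 — income exceeds $86,700 by $59,600 → 60 increments × $175 = $10,500 ≥ base, so the credit is $0.
Lost: $175 − $0 = $175.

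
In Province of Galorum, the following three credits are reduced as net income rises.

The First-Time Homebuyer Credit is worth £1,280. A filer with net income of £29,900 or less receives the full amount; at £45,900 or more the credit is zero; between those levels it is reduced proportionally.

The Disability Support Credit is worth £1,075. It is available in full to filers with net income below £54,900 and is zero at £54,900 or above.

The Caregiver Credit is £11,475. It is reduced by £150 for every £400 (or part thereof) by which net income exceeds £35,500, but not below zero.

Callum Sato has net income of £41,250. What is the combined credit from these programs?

First-Time Homebuyer Credit: £41,250 is £11,350 into a £16,000 phase-out range, leaving 4,650/16,000 of the credit: £1,280 × 4,650/16,000 = £372.
Disability Support Credit: £41,250 is below the £54,900 cutoff, so the full £1,075 applies.
Caregiver Credit: income exceeds £35,500 by £5,750, which is 15 full-or-partial £400 increments; reduction = 15 × £150 = £2,250, leaving £9,225.
Total: £372 + £1,075 + £9,225 = £10,672.

£10,672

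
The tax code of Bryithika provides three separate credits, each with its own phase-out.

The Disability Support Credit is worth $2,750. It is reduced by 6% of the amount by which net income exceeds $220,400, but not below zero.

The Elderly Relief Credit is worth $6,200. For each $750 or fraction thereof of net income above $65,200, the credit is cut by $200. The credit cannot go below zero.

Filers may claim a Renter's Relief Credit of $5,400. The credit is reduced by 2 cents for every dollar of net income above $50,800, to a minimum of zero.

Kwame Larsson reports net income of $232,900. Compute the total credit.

$3,758

Disability Support Credit: 6% of the $12,500 excess over $220,400 is $750; credit = $2,750 − $750 = $2,000.
Elderly Relief Credit: income exceeds $65,200 by $167,700 → 224 increments × $200 = $44,800 ≥ base, so the credit is $0.
Renter's Relief Credit: 2% of the $182,100 excess over $50,800 is $3,642; credit = $5,400 − $3,642 = $1,758.
Total: $2,000 + $0 + $1,758 = $3,758.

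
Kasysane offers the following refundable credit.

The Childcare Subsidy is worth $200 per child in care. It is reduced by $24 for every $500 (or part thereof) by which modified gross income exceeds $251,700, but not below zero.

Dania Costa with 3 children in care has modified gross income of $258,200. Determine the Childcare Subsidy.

Childcare Subsidy: base = 3 × $200 = $600. income exceeds $251,700 by $6,500, which is 13 full-or-partial $500 increments; reduction = 13 × $24 = $312, leaving $288.

$288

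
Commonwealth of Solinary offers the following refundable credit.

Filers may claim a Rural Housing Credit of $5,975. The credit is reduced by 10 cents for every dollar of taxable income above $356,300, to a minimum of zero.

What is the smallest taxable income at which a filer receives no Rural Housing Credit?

The credit falls by 10% of each dollar above $356,300, so it reaches zero when the excess is $5,975 / 10% = $59,750: income = $356,300 + $59,750 = $416,050.

$416,050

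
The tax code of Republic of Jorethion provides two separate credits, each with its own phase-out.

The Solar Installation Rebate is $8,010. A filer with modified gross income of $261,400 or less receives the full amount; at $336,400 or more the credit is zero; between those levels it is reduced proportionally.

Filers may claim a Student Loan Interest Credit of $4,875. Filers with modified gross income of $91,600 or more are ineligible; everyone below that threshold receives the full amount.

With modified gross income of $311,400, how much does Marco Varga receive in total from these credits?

$2,670

Solar Installation Rebate: $311,400 is $50,000 into a $75,000 phase-out range, leaving 25,000/75,000 of the credit: $8,010 × 25,000/75,000 = $2,670.
Student Loan Interest Credit: $311,400 meets or exceeds the $91,600 cutoff, so the credit is $0.
Total: $2,670 + $0 = $2,670.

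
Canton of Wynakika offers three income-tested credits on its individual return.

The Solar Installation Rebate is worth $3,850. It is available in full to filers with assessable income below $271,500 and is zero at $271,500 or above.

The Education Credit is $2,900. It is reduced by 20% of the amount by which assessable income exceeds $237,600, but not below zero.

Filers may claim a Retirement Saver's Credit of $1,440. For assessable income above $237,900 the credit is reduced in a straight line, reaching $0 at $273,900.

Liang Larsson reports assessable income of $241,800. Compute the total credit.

Solar Installation Rebate: $241,800 is below the $271,500 cutoff, so the full $3,850 applies.
Education Credit: 20% of the $4,200 excess over $237,600 is $840; credit = $2,900 − $840 = $2,060.
Retirement Saver's Credit: $241,800 is $3,900 into a $36,000 phase-out range, leaving 32,100/36,000 of the credit: $1,440 × 32,100/36,000 = $1,284.
Total: $3,850 + $2,060 + $1,284 = $7,194.

$7,194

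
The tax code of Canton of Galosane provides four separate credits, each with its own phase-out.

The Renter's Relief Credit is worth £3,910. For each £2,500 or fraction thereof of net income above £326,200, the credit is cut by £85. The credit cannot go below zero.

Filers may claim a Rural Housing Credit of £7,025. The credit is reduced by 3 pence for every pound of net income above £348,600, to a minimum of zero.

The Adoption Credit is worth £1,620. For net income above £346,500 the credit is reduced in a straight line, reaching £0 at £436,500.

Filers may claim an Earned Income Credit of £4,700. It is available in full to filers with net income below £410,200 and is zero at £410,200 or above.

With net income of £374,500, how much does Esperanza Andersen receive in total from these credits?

£14,274

Renter's Relief Credit: income exceeds £326,200 by £48,300, which is 20 full-or-partial £2,500 increments; reduction = 20 × £85 = £1,700, leaving £2,210.
Rural Housing Credit: 3% of the £25,900 excess over £348,600 is £777; credit = £7,025 − £777 = £6,248.
Adoption Credit: £374,500 is £28,000 into a £90,000 phase-out range, leaving 62,000/90,000 of the credit: £1,620 × 62,000/90,000 = £1,116.
Earned Income Credit: £374,500 is below the £410,200 cutoff, so the full £4,700 applies.
Total: £2,210 + £6,248 + £1,116 + £4,700 = £14,274.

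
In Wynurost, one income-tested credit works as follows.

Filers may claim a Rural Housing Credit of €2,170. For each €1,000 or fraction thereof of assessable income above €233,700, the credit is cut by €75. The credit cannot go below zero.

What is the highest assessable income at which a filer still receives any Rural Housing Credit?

After 28 increments the reduction is 28 × €75 = €2,100, leaving €70; one more increment wipes it out. Increment 28 ends at excess 28 × €1,000 = €28,000, so the highest qualifying income is €233,700 + €28,000 = €261,700.

€261,700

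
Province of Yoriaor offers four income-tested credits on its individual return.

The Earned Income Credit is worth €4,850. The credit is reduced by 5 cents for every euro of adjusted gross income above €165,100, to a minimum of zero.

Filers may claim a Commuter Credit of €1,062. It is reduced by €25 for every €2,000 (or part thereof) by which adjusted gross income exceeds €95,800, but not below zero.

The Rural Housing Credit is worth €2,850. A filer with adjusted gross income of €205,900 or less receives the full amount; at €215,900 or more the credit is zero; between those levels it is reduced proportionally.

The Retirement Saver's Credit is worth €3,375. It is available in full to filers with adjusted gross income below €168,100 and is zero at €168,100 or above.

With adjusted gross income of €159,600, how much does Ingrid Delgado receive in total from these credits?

€11,337

Earned Income Credit: €159,600 is at or below the €165,100 threshold, so the full €4,850 applies.
Commuter Credit: income exceeds €95,800 by €63,800, which is 32 full-or-partial €2,000 increments; reduction = 32 × €25 = €800, leaving €262.
Rural Housing Credit: €159,600 is at or below the €205,900 threshold, so the full €2,850 applies.
Retirement Saver's Credit: €159,600 is below the €168,100 cutoff, so the full €3,375 applies.
Total: €4,850 + €262 + €2,850 + €3,375 = €11,337.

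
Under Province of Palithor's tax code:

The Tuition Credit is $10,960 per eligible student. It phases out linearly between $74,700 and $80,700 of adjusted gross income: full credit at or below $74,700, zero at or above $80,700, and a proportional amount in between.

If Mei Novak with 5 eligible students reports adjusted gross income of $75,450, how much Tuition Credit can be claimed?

Tuition Credit: base = 5 × $10,960 = $54,800. $75,450 is $750 into a $6,000 phase-out range, leaving 5,250/6,000 of the credit: $54,800 × 5,250/6,000 = $47,950.

$47,950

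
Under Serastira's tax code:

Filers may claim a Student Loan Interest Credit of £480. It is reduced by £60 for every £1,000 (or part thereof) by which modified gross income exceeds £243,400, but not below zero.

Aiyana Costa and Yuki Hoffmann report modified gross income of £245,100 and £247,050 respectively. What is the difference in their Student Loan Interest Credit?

Aiyana (£245,100): Student Loan Interest Credit: income exceeds £243,400 by £1,700, which is 2 full-or-partial £1,000 increments; reduction = 2 × £60 = £120, leaving £360.
Yuki (£247,050): Student Loan Interest Credit: income exceeds £243,400 by £3,650, which is 4 full-or-partial £1,000 increments; reduction = 4 × £60 = £240, leaving £240.
Difference: |£360 − £240| = £120.

£120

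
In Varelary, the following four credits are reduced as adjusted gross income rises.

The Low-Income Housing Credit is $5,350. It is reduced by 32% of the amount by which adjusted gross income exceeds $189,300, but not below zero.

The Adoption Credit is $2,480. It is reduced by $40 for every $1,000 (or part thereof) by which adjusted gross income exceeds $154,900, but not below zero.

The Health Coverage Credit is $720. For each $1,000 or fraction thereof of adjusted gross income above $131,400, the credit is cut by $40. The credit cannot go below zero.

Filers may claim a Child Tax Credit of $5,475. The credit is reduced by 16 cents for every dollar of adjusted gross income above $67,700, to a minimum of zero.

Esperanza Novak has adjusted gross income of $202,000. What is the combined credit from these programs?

Low-Income Housing Credit: 32% of the $12,700 excess over $189,300 is $4,064; credit = $5,350 − $4,064 = $1,286.
Adoption Credit: income exceeds $154,900 by $47,100, which is 48 full-or-partial $1,000 increments; reduction = 48 × $40 = $1,920, leaving $560.
Health Coverage Credit: income exceeds $131,400 by $70,600 → 71 increments × $40 = $2,840 ≥ base, so the credit is $0.
Child Tax Credit: 16% of the $134,300 excess over $67,700 is $21,488 ≥ base, so the credit is $0.
Total: $1,286 + $560 + $0 + $0 = $1,846.

$1,846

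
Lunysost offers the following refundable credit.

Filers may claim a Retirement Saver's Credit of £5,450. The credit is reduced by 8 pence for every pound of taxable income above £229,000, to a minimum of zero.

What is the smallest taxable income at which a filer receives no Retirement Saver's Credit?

£297,125

The credit falls by 8% of each pound above £229,000, so it reaches zero when the excess is £5,450 / 8% = £68,125: income = £229,000 + £68,125 = £297,125.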